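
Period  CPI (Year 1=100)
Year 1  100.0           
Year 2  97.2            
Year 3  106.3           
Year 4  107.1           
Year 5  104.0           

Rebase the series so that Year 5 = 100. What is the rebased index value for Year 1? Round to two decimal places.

Rebased(Year 1) = 100.0 / 104.0 × 100 = 96.1538

96.15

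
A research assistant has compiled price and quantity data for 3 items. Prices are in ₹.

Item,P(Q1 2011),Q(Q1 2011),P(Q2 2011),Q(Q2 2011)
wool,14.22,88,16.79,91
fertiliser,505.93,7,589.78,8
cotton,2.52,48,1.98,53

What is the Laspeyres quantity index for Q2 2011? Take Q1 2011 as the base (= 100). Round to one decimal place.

Laspeyres quantity index uses base-period prices as weights.
ΣP(Q1 2011)·Q(Q2 2011) = 14.22×91 + 505.93×8 + 2.52×53 = 1294.02 + 4047.44 + 133.56 = 5475.02
ΣP(Q1 2011)·Q(Q1 2011) = 14.22×88 + 505.93×7 + 2.52×48 = 1251.36 + 3541.51 + 120.96 = 4913.83
Index = 5475.02 / 4913.83 × 100 = 111.4206

111.4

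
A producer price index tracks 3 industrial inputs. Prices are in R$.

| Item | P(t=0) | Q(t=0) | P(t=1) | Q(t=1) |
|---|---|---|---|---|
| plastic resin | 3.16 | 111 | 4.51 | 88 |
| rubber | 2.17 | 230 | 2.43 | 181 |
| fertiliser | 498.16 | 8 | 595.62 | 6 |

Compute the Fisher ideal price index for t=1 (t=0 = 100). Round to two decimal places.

120.49

Laspeyres component (base-period weights):
ΣP(t=1)Q(t=0) = 4.51×111 + 2.43×230 + 595.62×8 = 500.61 + 558.9 + 4764.96 = 5824.47
ΣP(t=0)Q(t=0) = 3.16×111 + 2.17×230 + 498.16×8 = 350.76 + 499.1 + 3985.28 = 4835.14
L = 5824.47 / 4835.14 × 100 = 120.4612
Paasche component (current-period weights):
ΣP(t=1)Q(t=1) = 4.51×88 + 2.43×181 + 595.62×6 = 396.88 + 439.83 + 3573.72 = 4410.43
ΣP(t=0)Q(t=1) = 3.16×88 + 2.17×181 + 498.16×6 = 278.08 + 392.77 + 2988.96 = 3659.81
P = 4410.43 / 3659.81 × 100 = 120.5098
Fisher = √(L × P) = √(120.4612 × 120.5098) = 120.4855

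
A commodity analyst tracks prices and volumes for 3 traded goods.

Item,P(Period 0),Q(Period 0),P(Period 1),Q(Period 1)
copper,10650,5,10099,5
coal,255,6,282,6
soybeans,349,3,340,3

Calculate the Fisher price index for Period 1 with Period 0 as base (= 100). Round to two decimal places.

Laspeyres component (base-period weights):
ΣP(Period 1)Q(Period 0) = 10099×5 + 282×6 + 340×3 = 50495 + 1692 + 1020 = 53207
ΣP(Period 0)Q(Period 0) = 10650×5 + 255×6 + 349×3 = 53250 + 1530 + 1047 = 55827
L = 53207 / 55827 × 100 = 95.3069
Paasche component (current-period weights):
ΣP(Period 1)Q(Period 1) = 10099×5 + 282×6 + 340×3 = 50495 + 1692 + 1020 = 53207
ΣP(Period 0)Q(Period 1) = 10650×5 + 255×6 + 349×3 = 53250 + 1530 + 1047 = 55827
P = 53207 / 55827 × 100 = 95.3069
Fisher = √(L × P) = √(95.3069 × 95.3069) = 95.3069

95.31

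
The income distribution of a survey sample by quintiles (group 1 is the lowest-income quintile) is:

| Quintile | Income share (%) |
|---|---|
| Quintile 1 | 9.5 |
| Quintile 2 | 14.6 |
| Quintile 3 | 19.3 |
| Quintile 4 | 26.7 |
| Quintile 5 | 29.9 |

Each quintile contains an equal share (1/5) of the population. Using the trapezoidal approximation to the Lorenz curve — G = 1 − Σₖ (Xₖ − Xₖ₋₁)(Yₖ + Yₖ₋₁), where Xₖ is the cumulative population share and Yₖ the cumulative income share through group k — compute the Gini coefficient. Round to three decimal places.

Cumulative income shares Yₖ: 0.0950, 0.2410, 0.4340, 0.7010, 1.0000
Σ (Xₖ−Xₖ₋₁)(Yₖ+Yₖ₋₁) = (1/5)(0.0950+0.0000) + (1/5)(0.2410+0.0950) + (1/5)(0.4340+0.2410) + (1/5)(0.7010+0.4340) + (1/5)(1.0000+0.7010)
  = 0.0190 + 0.0672 + 0.1350 + 0.2270 + 0.3402 = 0.7884
G = 1 − 0.7884 = 0.2116

0.212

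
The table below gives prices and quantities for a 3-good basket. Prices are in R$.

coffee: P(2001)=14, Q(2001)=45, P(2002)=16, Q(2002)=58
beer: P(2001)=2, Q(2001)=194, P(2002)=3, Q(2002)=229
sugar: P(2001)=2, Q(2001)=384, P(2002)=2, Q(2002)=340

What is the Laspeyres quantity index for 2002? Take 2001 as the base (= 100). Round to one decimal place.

Laspeyres quantity index uses base-period prices as weights.
ΣP(2001)·Q(2002) = 14×58 + 2×229 + 2×340 = 812 + 458 + 680 = 1950
ΣP(2001)·Q(2001) = 14×45 + 2×194 + 2×384 = 630 + 388 + 768 = 1786
Index = 1950 / 1786 × 100 = 109.1825

109.2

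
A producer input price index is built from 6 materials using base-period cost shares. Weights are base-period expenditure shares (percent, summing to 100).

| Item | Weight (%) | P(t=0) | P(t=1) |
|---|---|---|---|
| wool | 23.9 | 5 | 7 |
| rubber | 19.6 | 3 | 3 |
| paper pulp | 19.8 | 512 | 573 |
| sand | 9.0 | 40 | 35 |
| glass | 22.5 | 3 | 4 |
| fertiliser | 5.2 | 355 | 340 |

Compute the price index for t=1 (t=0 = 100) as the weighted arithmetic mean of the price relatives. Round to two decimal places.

wool: 23.9 × (7/5) = 23.9 × 1.400000 = 33.4600
rubber: 19.6 × (3/3) = 19.6 × 1.000000 = 19.6000
paper pulp: 19.8 × (573/512) = 19.8 × 1.119141 = 22.1590
sand: 9.0 × (35/40) = 9.0 × 0.875000 = 7.8750
glass: 22.5 × (4/3) = 22.5 × 1.333333 = 30.0000
fertiliser: 5.2 × (340/355) = 5.2 × 0.957746 = 4.9803
Index = Σ wᵢ·(p₁ᵢ/p₀ᵢ) = 33.4600 + 19.6000 + 22.1590 + 7.8750 + 30.0000 + 4.9803 = 118.0743

118.07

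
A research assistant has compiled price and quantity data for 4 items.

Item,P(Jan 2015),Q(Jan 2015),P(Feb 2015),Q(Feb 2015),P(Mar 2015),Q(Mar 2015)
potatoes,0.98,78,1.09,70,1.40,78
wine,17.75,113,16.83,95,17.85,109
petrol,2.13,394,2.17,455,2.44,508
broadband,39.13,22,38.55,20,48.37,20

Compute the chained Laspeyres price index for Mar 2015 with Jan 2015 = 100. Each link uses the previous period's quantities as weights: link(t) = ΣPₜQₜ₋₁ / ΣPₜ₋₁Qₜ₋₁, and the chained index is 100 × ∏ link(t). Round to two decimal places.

110.00

Link Jan 2015→Feb 2015:
ΣP(Feb 2015)Q(Jan 2015) = 1.09×78 + 16.83×113 + 2.17×394 + 38.55×22 = 85.02 + 1901.79 + 854.98 + 848.1 = 3689.89
ΣP(Jan 2015)Q(Jan 2015) = 0.98×78 + 17.75×113 + 2.13×394 + 39.13×22 = 76.44 + 2005.75 + 839.22 + 860.86 = 3782.27
link = 3689.89/3782.27 = 0.975576
Link Feb 2015→Mar 2015:
ΣP(Mar 2015)Q(Feb 2015) = 1.40×70 + 17.85×95 + 2.44×455 + 48.37×20 = 98 + 1695.75 + 1110.2 + 967.4 = 3871.35
ΣP(Feb 2015)Q(Feb 2015) = 1.09×70 + 16.83×95 + 2.17×455 + 38.55×20 = 76.3 + 1598.85 + 987.35 + 771 = 3433.5
link = 3871.35/3433.5 = 1.127523
Chained index = 100 × 0.975576 × 1.127523 = 109.9984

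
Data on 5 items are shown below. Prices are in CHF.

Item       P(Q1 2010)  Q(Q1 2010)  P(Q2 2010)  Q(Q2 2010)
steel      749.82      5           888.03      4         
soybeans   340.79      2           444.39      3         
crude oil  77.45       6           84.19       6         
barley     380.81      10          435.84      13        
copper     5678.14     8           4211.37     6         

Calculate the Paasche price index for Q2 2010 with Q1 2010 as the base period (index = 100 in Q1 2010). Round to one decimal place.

83.5

Paasche price index uses current-period quantities as weights.
ΣP(Q2 2010)·Q(Q2 2010) = 888.03×4 + 444.39×3 + 84.19×6 + 435.84×13 + 4211.37×6 = 3552.12 + 1333.17 + 505.14 + 5665.92 + 25268.22 = 36324.57
ΣP(Q1 2010)·Q(Q2 2010) = 749.82×4 + 340.79×3 + 77.45×6 + 380.81×13 + 5678.14×6 = 2999.28 + 1022.37 + 464.7 + 4950.53 + 34068.84 = 43505.72
Index = 36324.57 / 43505.72 × 100 = 83.4938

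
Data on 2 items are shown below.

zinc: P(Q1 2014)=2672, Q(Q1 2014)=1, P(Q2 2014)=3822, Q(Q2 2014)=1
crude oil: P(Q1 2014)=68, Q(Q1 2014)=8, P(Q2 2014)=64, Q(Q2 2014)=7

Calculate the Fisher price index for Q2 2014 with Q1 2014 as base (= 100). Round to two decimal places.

Laspeyres component (base-period weights):
ΣP(Q2 2014)Q(Q1 2014) = 3822×1 + 64×8 = 3822 + 512 = 4334
ΣP(Q1 2014)Q(Q1 2014) = 2672×1 + 68×8 = 2672 + 544 = 3216
L = 4334 / 3216 × 100 = 134.7637
Paasche component (current-period weights):
ΣP(Q2 2014)Q(Q2 2014) = 3822×1 + 64×7 = 3822 + 448 = 4270
ΣP(Q1 2014)Q(Q2 2014) = 2672×1 + 68×7 = 2672 + 476 = 3148
P = 4270 / 3148 × 100 = 135.6417
Fisher = √(L × P) = √(134.7637 × 135.6417) = 135.2020

135.20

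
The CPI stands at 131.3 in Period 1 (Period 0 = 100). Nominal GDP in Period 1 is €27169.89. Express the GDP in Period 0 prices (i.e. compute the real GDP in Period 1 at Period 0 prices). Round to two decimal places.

20692.99

Real = Nominal ÷ (Index/100) = 27169.89 ÷ (131.3/100)
     = 27169.89 ÷ 1.313 = 20692.9855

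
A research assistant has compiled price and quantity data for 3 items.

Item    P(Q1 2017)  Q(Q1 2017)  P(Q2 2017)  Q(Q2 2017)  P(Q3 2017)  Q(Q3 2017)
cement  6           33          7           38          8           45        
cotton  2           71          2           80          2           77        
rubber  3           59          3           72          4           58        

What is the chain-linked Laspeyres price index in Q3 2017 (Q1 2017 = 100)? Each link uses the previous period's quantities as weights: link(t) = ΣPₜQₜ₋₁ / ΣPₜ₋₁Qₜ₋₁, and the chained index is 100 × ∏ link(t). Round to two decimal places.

124.61

Link Q1 2017→Q2 2017:
ΣP(Q2 2017)Q(Q1 2017) = 7×33 + 2×71 + 3×59 = 231 + 142 + 177 = 550
ΣP(Q1 2017)Q(Q1 2017) = 6×33 + 2×71 + 3×59 = 198 + 142 + 177 = 517
link = 550/517 = 1.063830
Link Q2 2017→Q3 2017:
ΣP(Q3 2017)Q(Q2 2017) = 8×38 + 2×80 + 4×72 = 304 + 160 + 288 = 752
ΣP(Q2 2017)Q(Q2 2017) = 7×38 + 2×80 + 3×72 = 266 + 160 + 216 = 642
link = 752/642 = 1.171340
Chained index = 100 × 1.063830 × 1.171340 = 124.6106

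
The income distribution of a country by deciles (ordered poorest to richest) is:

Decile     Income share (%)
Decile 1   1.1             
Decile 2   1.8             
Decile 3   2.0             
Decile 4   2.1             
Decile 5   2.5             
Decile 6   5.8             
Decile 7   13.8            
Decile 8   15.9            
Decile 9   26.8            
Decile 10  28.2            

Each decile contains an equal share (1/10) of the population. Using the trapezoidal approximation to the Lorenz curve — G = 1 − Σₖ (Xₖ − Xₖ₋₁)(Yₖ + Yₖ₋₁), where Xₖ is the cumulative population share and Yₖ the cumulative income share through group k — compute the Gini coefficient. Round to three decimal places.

0.527

Cumulative income shares Yₖ: 0.0110, 0.0290, 0.0490, 0.0700, 0.0950, 0.1530, 0.2910, 0.4500, 0.7180, 1.0000
Σ (Xₖ−Xₖ₋₁)(Yₖ+Yₖ₋₁) = (1/10)(0.0110+0.0000) + (1/10)(0.0290+0.0110) + (1/10)(0.0490+0.0290) + (1/10)(0.0700+0.0490) + (1/10)(0.0950+0.0700) + (1/10)(0.1530+0.0950) + (1/10)(0.2910+0.1530) + (1/10)(0.4500+0.2910) + (1/10)(0.7180+0.4500) + (1/10)(1.0000+0.7180)
  = 0.0011 + 0.0040 + 0.0078 + 0.0119 + 0.0165 + 0.0248 + 0.0444 + 0.0741 + 0.1168 + 0.1718 = 0.4732
G = 1 − 0.4732 = 0.5268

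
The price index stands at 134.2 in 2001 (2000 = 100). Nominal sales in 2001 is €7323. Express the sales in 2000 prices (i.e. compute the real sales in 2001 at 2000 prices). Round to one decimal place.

5456.8

Real = Nominal ÷ (Index/100) = 7323 ÷ (134.2/100)
     = 7323 ÷ 1.342 = 5456.7809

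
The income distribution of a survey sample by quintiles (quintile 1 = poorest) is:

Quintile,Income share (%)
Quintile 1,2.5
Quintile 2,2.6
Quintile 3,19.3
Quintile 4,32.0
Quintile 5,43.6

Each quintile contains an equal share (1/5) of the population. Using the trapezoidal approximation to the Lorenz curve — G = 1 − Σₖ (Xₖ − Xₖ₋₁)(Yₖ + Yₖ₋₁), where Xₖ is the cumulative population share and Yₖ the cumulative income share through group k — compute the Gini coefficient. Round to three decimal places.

Cumulative income shares Yₖ: 0.0250, 0.0510, 0.2440, 0.5640, 1.0000
Σ (Xₖ−Xₖ₋₁)(Yₖ+Yₖ₋₁) = (1/5)(0.0250+0.0000) + (1/5)(0.0510+0.0250) + (1/5)(0.2440+0.0510) + (1/5)(0.5640+0.2440) + (1/5)(1.0000+0.5640)
  = 0.0050 + 0.0152 + 0.0590 + 0.1616 + 0.3128 = 0.5536
G = 1 − 0.5536 = 0.4464

0.446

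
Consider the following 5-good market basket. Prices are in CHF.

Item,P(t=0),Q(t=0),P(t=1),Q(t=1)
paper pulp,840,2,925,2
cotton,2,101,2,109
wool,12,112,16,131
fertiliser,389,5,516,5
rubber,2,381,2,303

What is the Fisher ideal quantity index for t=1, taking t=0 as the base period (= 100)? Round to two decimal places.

Laspeyres component (base-period weights):
ΣP(t=0)Q(t=1) = 840×2 + 2×109 + 12×131 + 389×5 + 2×303 = 1680 + 218 + 1572 + 1945 + 606 = 6021
ΣP(t=0)Q(t=0) = 840×2 + 2×101 + 12×112 + 389×5 + 2×381 = 1680 + 202 + 1344 + 1945 + 762 = 5933
L = 6021 / 5933 × 100 = 101.4832
Paasche component (current-period weights):
ΣP(t=1)Q(t=1) = 925×2 + 2×109 + 16×131 + 516×5 + 2×303 = 1850 + 218 + 2096 + 2580 + 606 = 7350
ΣP(t=1)Q(t=0) = 925×2 + 2×101 + 16×112 + 516×5 + 2×381 = 1850 + 202 + 1792 + 2580 + 762 = 7186
P = 7350 / 7186 × 100 = 102.2822
Fisher = √(L × P) = √(101.4832 × 102.2822) = 101.8819

101.88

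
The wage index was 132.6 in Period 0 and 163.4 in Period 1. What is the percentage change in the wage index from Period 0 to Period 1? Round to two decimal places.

Change = (163.4 − 132.6) / 132.6 × 100
       = 30.8 / 132.6 × 100 = 23.2278%

23.23%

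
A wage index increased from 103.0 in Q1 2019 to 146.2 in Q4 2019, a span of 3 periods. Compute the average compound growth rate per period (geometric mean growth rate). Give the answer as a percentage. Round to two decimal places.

Growth factor = (146.2/103.0)^(1/3) = (1.419417)^(1/3) = 1.123837
Growth rate = 1.123837 − 1 = 0.123837 = 12.3837%

12.38%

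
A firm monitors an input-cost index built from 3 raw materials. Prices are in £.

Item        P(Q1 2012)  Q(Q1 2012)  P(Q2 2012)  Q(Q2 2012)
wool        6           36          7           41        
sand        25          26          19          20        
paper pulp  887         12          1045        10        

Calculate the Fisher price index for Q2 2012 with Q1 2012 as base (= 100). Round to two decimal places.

115.52

Laspeyres component (base-period weights):
ΣP(Q2 2012)Q(Q1 2012) = 7×36 + 19×26 + 1045×12 = 252 + 494 + 12540 = 13286
ΣP(Q1 2012)Q(Q1 2012) = 6×36 + 25×26 + 887×12 = 216 + 650 + 10644 = 11510
L = 13286 / 11510 × 100 = 115.4301
Paasche component (current-period weights):
ΣP(Q2 2012)Q(Q2 2012) = 7×41 + 19×20 + 1045×10 = 287 + 380 + 10450 = 11117
ΣP(Q1 2012)Q(Q2 2012) = 6×41 + 25×20 + 887×10 = 246 + 500 + 8870 = 9616
P = 11117 / 9616 × 100 = 115.6094
Fisher = √(L × P) = √(115.4301 × 115.6094) = 115.5197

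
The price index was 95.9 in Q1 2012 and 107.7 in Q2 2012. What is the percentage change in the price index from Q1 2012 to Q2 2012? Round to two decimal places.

12.30%

Change = (107.7 − 95.9) / 95.9 × 100
       = 11.8 / 95.9 × 100 = 12.3045%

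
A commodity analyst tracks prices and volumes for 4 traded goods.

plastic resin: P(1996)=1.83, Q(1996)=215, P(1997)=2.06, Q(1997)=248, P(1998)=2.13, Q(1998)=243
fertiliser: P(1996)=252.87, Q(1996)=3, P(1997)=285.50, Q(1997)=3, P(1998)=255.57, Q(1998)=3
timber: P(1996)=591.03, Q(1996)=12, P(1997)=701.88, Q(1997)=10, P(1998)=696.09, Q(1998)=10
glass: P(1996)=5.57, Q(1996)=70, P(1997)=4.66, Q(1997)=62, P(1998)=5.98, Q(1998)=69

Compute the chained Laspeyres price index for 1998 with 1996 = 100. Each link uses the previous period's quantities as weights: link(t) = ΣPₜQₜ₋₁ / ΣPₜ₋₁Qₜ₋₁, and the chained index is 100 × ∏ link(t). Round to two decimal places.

Link 1996→1997:
ΣP(1997)Q(1996) = 2.06×215 + 285.50×3 + 701.88×12 + 4.66×70 = 442.9 + 856.5 + 8422.56 + 326.2 = 10048.16
ΣP(1996)Q(1996) = 1.83×215 + 252.87×3 + 591.03×12 + 5.57×70 = 393.45 + 758.61 + 7092.36 + 389.9 = 8634.32
link = 10048.16/8634.32 = 1.163747
Link 1997→1998:
ΣP(1998)Q(1997) = 2.13×248 + 255.57×3 + 696.09×10 + 5.98×62 = 528.24 + 766.71 + 6960.9 + 370.76 = 8626.61
ΣP(1997)Q(1997) = 2.06×248 + 285.50×3 + 701.88×10 + 4.66×62 = 510.88 + 856.5 + 7018.8 + 288.92 = 8675.1
link = 8626.61/8675.1 = 0.994410
Chained index = 100 × 1.163747 × 0.994410 = 115.7242

115.72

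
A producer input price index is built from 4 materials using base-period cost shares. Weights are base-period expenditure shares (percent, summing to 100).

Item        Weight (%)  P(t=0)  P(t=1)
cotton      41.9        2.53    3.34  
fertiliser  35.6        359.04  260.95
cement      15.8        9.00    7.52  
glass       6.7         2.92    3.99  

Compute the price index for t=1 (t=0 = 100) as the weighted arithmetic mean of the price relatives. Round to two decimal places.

cotton: 41.9 × (3.34/2.53) = 41.9 × 1.320158 = 55.3146
fertiliser: 35.6 × (260.95/359.04) = 35.6 × 0.726799 = 25.8741
cement: 15.8 × (7.52/9.00) = 15.8 × 0.835556 = 13.2018
glass: 6.7 × (3.99/2.92) = 6.7 × 1.366438 = 9.1551
Index = Σ wᵢ·(p₁ᵢ/p₀ᵢ) = 55.3146 + 25.8741 + 13.2018 + 9.1551 = 103.5456

103.55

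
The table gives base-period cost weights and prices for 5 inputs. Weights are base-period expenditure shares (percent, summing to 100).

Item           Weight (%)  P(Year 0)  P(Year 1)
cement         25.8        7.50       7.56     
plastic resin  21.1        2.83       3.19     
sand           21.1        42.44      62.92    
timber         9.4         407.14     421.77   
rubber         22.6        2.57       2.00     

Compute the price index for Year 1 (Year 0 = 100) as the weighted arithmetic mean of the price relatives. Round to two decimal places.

108.40

cement: 25.8 × (7.56/7.50) = 25.8 × 1.008000 = 26.0064
plastic resin: 21.1 × (3.19/2.83) = 21.1 × 1.127208 = 23.7841
sand: 21.1 × (62.92/42.44) = 21.1 × 1.482564 = 31.2821
timber: 9.4 × (421.77/407.14) = 9.4 × 1.035934 = 9.7378
rubber: 22.6 × (2.00/2.57) = 22.6 × 0.778210 = 17.5875
Index = Σ wᵢ·(p₁ᵢ/p₀ᵢ) = 26.0064 + 23.7841 + 31.2821 + 9.7378 + 17.5875 = 108.3979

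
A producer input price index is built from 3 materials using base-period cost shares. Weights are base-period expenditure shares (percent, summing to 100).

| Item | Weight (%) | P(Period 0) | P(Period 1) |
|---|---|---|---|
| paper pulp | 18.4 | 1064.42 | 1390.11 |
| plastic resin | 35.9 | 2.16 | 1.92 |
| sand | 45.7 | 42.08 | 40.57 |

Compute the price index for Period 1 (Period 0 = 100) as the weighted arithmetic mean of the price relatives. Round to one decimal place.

paper pulp: 18.4 × (1390.11/1064.42) = 18.4 × 1.305979 = 24.0300
plastic resin: 35.9 × (1.92/2.16) = 35.9 × 0.888889 = 31.9111
sand: 45.7 × (40.57/42.08) = 45.7 × 0.964116 = 44.0601
Index = Σ wᵢ·(p₁ᵢ/p₀ᵢ) = 24.0300 + 31.9111 + 44.0601 = 100.0012

100.0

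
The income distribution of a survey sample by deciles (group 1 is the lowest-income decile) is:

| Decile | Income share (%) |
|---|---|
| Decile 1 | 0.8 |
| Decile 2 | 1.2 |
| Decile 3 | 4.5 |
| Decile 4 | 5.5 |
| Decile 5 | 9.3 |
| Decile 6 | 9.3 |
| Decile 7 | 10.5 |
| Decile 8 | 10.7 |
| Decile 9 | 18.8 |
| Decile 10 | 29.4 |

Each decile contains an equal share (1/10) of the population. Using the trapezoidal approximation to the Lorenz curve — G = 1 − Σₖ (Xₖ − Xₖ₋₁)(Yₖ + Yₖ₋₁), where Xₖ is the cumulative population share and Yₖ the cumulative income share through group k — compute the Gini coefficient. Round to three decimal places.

0.427

Cumulative income shares Yₖ: 0.0080, 0.0200, 0.0650, 0.1200, 0.2130, 0.3060, 0.4110, 0.5180, 0.7060, 1.0000
Σ (Xₖ−Xₖ₋₁)(Yₖ+Yₖ₋₁) = (1/10)(0.0080+0.0000) + (1/10)(0.0200+0.0080) + (1/10)(0.0650+0.0200) + (1/10)(0.1200+0.0650) + (1/10)(0.2130+0.1200) + (1/10)(0.3060+0.2130) + (1/10)(0.4110+0.3060) + (1/10)(0.5180+0.4110) + (1/10)(0.7060+0.5180) + (1/10)(1.0000+0.7060)
  = 0.0008 + 0.0028 + 0.0085 + 0.0185 + 0.0333 + 0.0519 + 0.0717 + 0.0929 + 0.1224 + 0.1706 = 0.5734
G = 1 − 0.5734 = 0.4266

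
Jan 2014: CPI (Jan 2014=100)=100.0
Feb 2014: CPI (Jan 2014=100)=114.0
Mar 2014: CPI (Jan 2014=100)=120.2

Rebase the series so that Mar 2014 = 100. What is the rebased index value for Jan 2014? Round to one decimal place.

Rebased(Jan 2014) = 100.0 / 120.2 × 100 = 83.1947

83.2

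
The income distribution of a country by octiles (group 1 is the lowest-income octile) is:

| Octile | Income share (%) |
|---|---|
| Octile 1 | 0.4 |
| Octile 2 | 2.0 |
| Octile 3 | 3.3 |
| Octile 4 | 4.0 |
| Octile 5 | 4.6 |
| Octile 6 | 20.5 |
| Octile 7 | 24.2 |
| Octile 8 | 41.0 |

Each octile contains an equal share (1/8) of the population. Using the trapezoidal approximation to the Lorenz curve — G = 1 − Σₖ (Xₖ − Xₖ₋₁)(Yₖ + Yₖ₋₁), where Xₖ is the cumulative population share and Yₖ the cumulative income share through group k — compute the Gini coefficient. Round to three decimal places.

0.559

Cumulative income shares Yₖ: 0.0040, 0.0240, 0.0570, 0.0970, 0.1430, 0.3480, 0.5900, 1.0000
Σ (Xₖ−Xₖ₋₁)(Yₖ+Yₖ₋₁) = (1/8)(0.0040+0.0000) + (1/8)(0.0240+0.0040) + (1/8)(0.0570+0.0240) + (1/8)(0.0970+0.0570) + (1/8)(0.1430+0.0970) + (1/8)(0.3480+0.1430) + (1/8)(0.5900+0.3480) + (1/8)(1.0000+0.5900)
  = 0.0005 + 0.0035 + 0.0101 + 0.0192 + 0.0300 + 0.0614 + 0.1172 + 0.1987 = 0.4407
G = 1 − 0.4407 = 0.5593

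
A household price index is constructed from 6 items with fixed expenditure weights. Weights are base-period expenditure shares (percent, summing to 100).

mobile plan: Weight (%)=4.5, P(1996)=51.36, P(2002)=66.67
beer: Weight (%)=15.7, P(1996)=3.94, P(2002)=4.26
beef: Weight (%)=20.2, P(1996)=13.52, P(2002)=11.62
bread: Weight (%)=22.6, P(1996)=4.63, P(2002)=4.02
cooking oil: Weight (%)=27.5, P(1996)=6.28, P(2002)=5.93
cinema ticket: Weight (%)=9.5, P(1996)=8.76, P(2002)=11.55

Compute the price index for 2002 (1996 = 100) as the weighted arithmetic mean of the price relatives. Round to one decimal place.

mobile plan: 4.5 × (66.67/51.36) = 4.5 × 1.298092 = 5.8414
beer: 15.7 × (4.26/3.94) = 15.7 × 1.081218 = 16.9751
beef: 20.2 × (11.62/13.52) = 20.2 × 0.859467 = 17.3612
bread: 22.6 × (4.02/4.63) = 22.6 × 0.868251 = 19.6225
cooking oil: 27.5 × (5.93/6.28) = 27.5 × 0.944268 = 25.9674
cinema ticket: 9.5 × (11.55/8.76) = 9.5 × 1.318493 = 12.5257
Index = Σ wᵢ·(p₁ᵢ/p₀ᵢ) = 5.8414 + 16.9751 + 17.3612 + 19.6225 + 25.9674 + 12.5257 = 98.2933

98.3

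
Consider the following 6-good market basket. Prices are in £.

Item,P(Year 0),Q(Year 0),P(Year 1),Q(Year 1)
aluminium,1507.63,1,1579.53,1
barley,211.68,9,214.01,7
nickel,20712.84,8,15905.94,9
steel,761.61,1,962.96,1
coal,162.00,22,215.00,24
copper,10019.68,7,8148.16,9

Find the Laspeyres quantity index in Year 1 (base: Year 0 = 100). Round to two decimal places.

116.69

Laspeyres quantity index uses base-period prices as weights.
ΣP(Year 0)·Q(Year 1) = 1507.63×1 + 211.68×7 + 20712.84×9 + 761.61×1 + 162.00×24 + 10019.68×9 = 1507.63 + 1481.76 + 186415.56 + 761.61 + 3888 + 90177.12 = 284231.68
ΣP(Year 0)·Q(Year 0) = 1507.63×1 + 211.68×9 + 20712.84×8 + 761.61×1 + 162.00×22 + 10019.68×7 = 1507.63 + 1905.12 + 165702.72 + 761.61 + 3564 + 70137.76 = 243578.84
Index = 284231.68 / 243578.84 × 100 = 116.6898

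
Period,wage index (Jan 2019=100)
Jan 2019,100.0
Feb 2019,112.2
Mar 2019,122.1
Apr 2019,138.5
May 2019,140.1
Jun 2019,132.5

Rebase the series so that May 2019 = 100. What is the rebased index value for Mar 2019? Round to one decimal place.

Rebased(Mar 2019) = 122.1 / 140.1 × 100 = 87.1520

87.2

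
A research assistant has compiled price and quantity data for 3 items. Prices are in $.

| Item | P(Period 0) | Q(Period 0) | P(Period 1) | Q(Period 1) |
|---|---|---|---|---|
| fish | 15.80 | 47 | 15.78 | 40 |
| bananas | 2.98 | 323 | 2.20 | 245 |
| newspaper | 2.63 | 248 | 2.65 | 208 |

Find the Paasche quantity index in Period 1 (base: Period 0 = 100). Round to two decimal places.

81.60

Paasche quantity index uses current-period prices as weights.
ΣP(Period 1)·Q(Period 1) = 15.78×40 + 2.20×245 + 2.65×208 = 631.2 + 539 + 551.2 = 1721.4
ΣP(Period 1)·Q(Period 0) = 15.78×47 + 2.20×323 + 2.65×248 = 741.66 + 710.6 + 657.2 = 2109.46
Index = 1721.4 / 2109.46 × 100 = 81.6038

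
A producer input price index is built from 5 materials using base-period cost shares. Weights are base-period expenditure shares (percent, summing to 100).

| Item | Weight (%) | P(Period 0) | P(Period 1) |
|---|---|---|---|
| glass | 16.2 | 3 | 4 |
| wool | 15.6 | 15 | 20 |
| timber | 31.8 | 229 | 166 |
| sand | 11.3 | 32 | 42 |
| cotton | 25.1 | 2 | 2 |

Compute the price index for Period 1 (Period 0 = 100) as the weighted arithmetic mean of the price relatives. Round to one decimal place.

glass: 16.2 × (4/3) = 16.2 × 1.333333 = 21.6000
wool: 15.6 × (20/15) = 15.6 × 1.333333 = 20.8000
timber: 31.8 × (166/229) = 31.8 × 0.724891 = 23.0515
sand: 11.3 × (42/32) = 11.3 × 1.312500 = 14.8313
cotton: 25.1 × (2/2) = 25.1 × 1.000000 = 25.1000
Index = Σ wᵢ·(p₁ᵢ/p₀ᵢ) = 21.6000 + 20.8000 + 23.0515 + 14.8313 + 25.1000 = 105.3828

105.4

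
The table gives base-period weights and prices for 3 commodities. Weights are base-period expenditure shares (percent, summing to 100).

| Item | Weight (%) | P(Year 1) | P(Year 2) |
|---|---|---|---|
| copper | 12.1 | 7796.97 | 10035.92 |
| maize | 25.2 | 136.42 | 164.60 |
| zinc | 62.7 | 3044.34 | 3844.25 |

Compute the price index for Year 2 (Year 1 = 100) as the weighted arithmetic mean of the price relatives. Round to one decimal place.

copper: 12.1 × (10035.92/7796.97) = 12.1 × 1.287156 = 15.5746
maize: 25.2 × (164.60/136.42) = 25.2 × 1.206568 = 30.4055
zinc: 62.7 × (3844.25/3044.34) = 62.7 × 1.262753 = 79.1746
Index = Σ wᵢ·(p₁ᵢ/p₀ᵢ) = 15.5746 + 30.4055 + 79.1746 = 125.1547

125.2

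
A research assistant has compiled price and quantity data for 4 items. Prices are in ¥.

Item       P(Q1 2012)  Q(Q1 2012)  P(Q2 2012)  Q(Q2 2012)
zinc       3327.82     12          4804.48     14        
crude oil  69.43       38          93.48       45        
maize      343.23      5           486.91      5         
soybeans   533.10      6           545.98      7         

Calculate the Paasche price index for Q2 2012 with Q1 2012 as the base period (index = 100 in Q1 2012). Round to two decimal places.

Paasche price index uses current-period quantities as weights.
ΣP(Q2 2012)·Q(Q2 2012) = 4804.48×14 + 93.48×45 + 486.91×5 + 545.98×7 = 67262.72 + 4206.6 + 2434.55 + 3821.86 = 77725.73
ΣP(Q1 2012)·Q(Q2 2012) = 3327.82×14 + 69.43×45 + 343.23×5 + 533.10×7 = 46589.48 + 3124.35 + 1716.15 + 3731.7 = 55161.68
Index = 77725.73 / 55161.68 × 100 = 140.9053

140.91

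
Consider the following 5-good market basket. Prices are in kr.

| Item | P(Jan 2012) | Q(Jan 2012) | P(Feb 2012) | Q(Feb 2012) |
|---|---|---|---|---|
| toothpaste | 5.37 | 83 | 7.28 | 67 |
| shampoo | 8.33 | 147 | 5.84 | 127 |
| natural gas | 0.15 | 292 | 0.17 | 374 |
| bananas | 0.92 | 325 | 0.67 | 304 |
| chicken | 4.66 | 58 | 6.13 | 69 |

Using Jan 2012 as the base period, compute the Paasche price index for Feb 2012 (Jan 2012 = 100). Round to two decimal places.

Paasche price index uses current-period quantities as weights.
ΣP(Feb 2012)·Q(Feb 2012) = 7.28×67 + 5.84×127 + 0.17×374 + 0.67×304 + 6.13×69 = 487.76 + 741.68 + 63.58 + 203.68 + 422.97 = 1919.67
ΣP(Jan 2012)·Q(Feb 2012) = 5.37×67 + 8.33×127 + 0.15×374 + 0.92×304 + 4.66×69 = 359.79 + 1057.91 + 56.1 + 279.68 + 321.54 = 2075.02
Index = 1919.67 / 2075.02 × 100 = 92.5133

92.51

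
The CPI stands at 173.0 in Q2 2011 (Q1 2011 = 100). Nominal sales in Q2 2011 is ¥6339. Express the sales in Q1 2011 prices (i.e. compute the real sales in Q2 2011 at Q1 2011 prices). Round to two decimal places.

Real = Nominal ÷ (Index/100) = 6339 ÷ (173.0/100)
     = 6339 ÷ 1.730 = 3664.1618

3664.16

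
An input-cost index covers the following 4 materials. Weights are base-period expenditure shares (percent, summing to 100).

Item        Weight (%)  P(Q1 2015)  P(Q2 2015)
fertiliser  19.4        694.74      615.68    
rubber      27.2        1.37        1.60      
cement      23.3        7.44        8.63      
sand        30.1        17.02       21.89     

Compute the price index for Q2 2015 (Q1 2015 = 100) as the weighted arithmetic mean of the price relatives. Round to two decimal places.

114.70

fertiliser: 19.4 × (615.68/694.74) = 19.4 × 0.886202 = 17.1923
rubber: 27.2 × (1.60/1.37) = 27.2 × 1.167883 = 31.7664
cement: 23.3 × (8.63/7.44) = 23.3 × 1.159946 = 27.0267
sand: 30.1 × (21.89/17.02) = 30.1 × 1.286134 = 38.7126
Index = Σ wᵢ·(p₁ᵢ/p₀ᵢ) = 17.1923 + 31.7664 + 27.0267 + 38.7126 = 114.6981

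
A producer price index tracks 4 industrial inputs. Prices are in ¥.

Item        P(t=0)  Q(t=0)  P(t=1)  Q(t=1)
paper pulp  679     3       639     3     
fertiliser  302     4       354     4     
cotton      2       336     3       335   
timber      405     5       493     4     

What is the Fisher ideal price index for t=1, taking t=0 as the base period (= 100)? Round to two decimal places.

114.27

Laspeyres component (base-period weights):
ΣP(t=1)Q(t=0) = 639×3 + 354×4 + 3×336 + 493×5 = 1917 + 1416 + 1008 + 2465 = 6806
ΣP(t=0)Q(t=0) = 679×3 + 302×4 + 2×336 + 405×5 = 2037 + 1208 + 672 + 2025 = 5942
L = 6806 / 5942 × 100 = 114.5406
Paasche component (current-period weights):
ΣP(t=1)Q(t=1) = 639×3 + 354×4 + 3×335 + 493×4 = 1917 + 1416 + 1005 + 1972 = 6310
ΣP(t=0)Q(t=1) = 679×3 + 302×4 + 2×335 + 405×4 = 2037 + 1208 + 670 + 1620 = 5535
P = 6310 / 5535 × 100 = 114.0018
Fisher = √(L × P) = √(114.5406 × 114.0018) = 114.2709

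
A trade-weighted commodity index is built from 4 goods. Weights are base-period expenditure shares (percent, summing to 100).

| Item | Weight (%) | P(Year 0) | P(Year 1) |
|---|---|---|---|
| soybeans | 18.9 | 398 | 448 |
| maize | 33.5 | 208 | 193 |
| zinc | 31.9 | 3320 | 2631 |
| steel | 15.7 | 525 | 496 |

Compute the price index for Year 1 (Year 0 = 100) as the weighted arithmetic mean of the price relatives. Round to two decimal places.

soybeans: 18.9 × (448/398) = 18.9 × 1.125628 = 21.2744
maize: 33.5 × (193/208) = 33.5 × 0.927885 = 31.0841
zinc: 31.9 × (2631/3320) = 31.9 × 0.792470 = 25.2798
steel: 15.7 × (496/525) = 15.7 × 0.944762 = 14.8328
Index = Σ wᵢ·(p₁ᵢ/p₀ᵢ) = 21.2744 + 31.0841 + 25.2798 + 14.8328 = 92.4711

92.47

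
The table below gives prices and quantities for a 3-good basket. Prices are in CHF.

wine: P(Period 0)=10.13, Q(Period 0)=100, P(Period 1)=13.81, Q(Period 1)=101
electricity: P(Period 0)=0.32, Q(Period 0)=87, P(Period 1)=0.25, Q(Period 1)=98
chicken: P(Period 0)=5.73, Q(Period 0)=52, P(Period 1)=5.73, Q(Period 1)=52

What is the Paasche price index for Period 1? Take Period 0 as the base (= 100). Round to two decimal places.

Paasche price index uses current-period quantities as weights.
ΣP(Period 1)·Q(Period 1) = 13.81×101 + 0.25×98 + 5.73×52 = 1394.81 + 24.5 + 297.96 = 1717.27
ΣP(Period 0)·Q(Period 1) = 10.13×101 + 0.32×98 + 5.73×52 = 1023.13 + 31.36 + 297.96 = 1352.45
Index = 1717.27 / 1352.45 × 100 = 126.9747

126.97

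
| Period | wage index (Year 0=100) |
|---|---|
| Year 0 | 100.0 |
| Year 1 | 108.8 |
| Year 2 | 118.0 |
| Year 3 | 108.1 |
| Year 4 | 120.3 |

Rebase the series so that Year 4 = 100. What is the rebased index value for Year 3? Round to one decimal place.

Rebased(Year 3) = 108.1 / 120.3 × 100 = 89.8587

89.9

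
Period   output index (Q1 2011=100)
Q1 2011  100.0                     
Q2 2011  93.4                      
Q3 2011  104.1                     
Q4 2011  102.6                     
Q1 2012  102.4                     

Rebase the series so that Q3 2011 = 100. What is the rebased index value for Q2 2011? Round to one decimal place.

Rebased(Q2 2011) = 93.4 / 104.1 × 100 = 89.7214

89.7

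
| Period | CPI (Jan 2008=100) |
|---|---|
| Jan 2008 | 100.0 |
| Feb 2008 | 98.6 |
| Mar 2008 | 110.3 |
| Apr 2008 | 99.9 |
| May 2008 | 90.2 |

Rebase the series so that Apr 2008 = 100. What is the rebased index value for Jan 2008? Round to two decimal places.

100.10

Rebased(Jan 2008) = 100.0 / 99.9 × 100 = 100.1001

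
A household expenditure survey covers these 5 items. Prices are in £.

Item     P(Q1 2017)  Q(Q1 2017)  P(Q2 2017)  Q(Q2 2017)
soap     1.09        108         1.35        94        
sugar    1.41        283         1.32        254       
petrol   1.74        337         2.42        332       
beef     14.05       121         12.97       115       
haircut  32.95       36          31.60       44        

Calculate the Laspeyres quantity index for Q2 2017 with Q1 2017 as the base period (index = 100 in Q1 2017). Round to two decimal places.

102.87

Laspeyres quantity index uses base-period prices as weights.
ΣP(Q1 2017)·Q(Q2 2017) = 1.09×94 + 1.41×254 + 1.74×332 + 14.05×115 + 32.95×44 = 102.46 + 358.14 + 577.68 + 1615.75 + 1449.8 = 4103.83
ΣP(Q1 2017)·Q(Q1 2017) = 1.09×108 + 1.41×283 + 1.74×337 + 14.05×121 + 32.95×36 = 117.72 + 399.03 + 586.38 + 1700.05 + 1186.2 = 3989.38
Index = 4103.83 / 3989.38 × 100 = 102.8689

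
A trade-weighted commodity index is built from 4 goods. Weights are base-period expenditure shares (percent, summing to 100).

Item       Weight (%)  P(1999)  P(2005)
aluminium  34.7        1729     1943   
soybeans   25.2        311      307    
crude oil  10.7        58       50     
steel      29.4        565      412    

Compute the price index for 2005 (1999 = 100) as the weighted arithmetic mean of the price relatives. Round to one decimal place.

94.5

aluminium: 34.7 × (1943/1729) = 34.7 × 1.123771 = 38.9949
soybeans: 25.2 × (307/311) = 25.2 × 0.987138 = 24.8759
crude oil: 10.7 × (50/58) = 10.7 × 0.862069 = 9.2241
steel: 29.4 × (412/565) = 29.4 × 0.729204 = 21.4386
Index = Σ wᵢ·(p₁ᵢ/p₀ᵢ) = 38.9949 + 24.8759 + 9.2241 + 21.4386 = 94.5335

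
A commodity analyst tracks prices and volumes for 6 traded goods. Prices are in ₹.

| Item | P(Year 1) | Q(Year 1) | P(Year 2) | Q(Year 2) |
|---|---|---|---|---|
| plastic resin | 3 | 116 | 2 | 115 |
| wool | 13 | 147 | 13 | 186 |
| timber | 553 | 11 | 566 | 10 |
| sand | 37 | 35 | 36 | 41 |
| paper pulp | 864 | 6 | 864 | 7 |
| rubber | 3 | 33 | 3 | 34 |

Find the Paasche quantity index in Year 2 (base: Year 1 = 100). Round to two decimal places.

106.85

Paasche quantity index uses current-period prices as weights.
ΣP(Year 2)·Q(Year 2) = 2×115 + 13×186 + 566×10 + 36×41 + 864×7 + 3×34 = 230 + 2418 + 5660 + 1476 + 6048 + 102 = 15934
ΣP(Year 2)·Q(Year 1) = 2×116 + 13×147 + 566×11 + 36×35 + 864×6 + 3×33 = 232 + 1911 + 6226 + 1260 + 5184 + 99 = 14912
Index = 15934 / 14912 × 100 = 106.8535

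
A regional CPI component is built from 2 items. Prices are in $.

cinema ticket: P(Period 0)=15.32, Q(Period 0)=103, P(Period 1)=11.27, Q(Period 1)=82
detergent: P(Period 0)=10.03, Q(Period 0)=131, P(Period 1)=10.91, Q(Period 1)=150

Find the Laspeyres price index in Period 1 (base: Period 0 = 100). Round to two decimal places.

Laspeyres price index uses base-period quantities as weights.
ΣP(Period 1)·Q(Period 0) = 11.27×103 + 10.91×131 = 1160.81 + 1429.21 = 2590.02
ΣP(Period 0)·Q(Period 0) = 15.32×103 + 10.03×131 = 1577.96 + 1313.93 = 2891.89
Index = 2590.02 / 2891.89 × 100 = 89.5615

89.56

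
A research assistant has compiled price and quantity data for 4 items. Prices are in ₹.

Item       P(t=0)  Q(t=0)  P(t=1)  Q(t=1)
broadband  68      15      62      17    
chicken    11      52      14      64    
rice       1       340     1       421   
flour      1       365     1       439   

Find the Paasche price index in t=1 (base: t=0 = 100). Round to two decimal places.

103.31

Paasche price index uses current-period quantities as weights.
ΣP(t=1)·Q(t=1) = 62×17 + 14×64 + 1×421 + 1×439 = 1054 + 896 + 421 + 439 = 2810
ΣP(t=0)·Q(t=1) = 68×17 + 11×64 + 1×421 + 1×439 = 1156 + 704 + 421 + 439 = 2720
Index = 2810 / 2720 × 100 = 103.3088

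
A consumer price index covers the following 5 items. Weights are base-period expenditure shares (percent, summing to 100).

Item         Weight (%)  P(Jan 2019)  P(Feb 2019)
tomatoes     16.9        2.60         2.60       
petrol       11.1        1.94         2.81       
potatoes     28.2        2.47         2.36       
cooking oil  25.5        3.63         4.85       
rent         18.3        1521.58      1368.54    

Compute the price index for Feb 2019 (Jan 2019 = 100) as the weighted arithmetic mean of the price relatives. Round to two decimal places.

110.45

tomatoes: 16.9 × (2.60/2.60) = 16.9 × 1.000000 = 16.9000
petrol: 11.1 × (2.81/1.94) = 11.1 × 1.448454 = 16.0778
potatoes: 28.2 × (2.36/2.47) = 28.2 × 0.955466 = 26.9441
cooking oil: 25.5 × (4.85/3.63) = 25.5 × 1.336088 = 34.0702
rent: 18.3 × (1368.54/1521.58) = 18.3 × 0.899420 = 16.4594
Index = Σ wᵢ·(p₁ᵢ/p₀ᵢ) = 16.9000 + 16.0778 + 26.9441 + 34.0702 + 16.4594 = 110.4516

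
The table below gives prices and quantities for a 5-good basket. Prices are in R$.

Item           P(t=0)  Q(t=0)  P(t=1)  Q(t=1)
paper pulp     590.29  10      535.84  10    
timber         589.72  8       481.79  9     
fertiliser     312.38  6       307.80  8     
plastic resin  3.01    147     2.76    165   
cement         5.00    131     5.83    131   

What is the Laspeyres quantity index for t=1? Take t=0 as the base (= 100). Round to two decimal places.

109.33

Laspeyres quantity index uses base-period prices as weights.
ΣP(t=0)·Q(t=1) = 590.29×10 + 589.72×9 + 312.38×8 + 3.01×165 + 5.00×131 = 5902.9 + 5307.48 + 2499.04 + 496.65 + 655 = 14861.07
ΣP(t=0)·Q(t=0) = 590.29×10 + 589.72×8 + 312.38×6 + 3.01×147 + 5.00×131 = 5902.9 + 4717.76 + 1874.28 + 442.47 + 655 = 13592.41
Index = 14861.07 / 13592.41 × 100 = 109.3336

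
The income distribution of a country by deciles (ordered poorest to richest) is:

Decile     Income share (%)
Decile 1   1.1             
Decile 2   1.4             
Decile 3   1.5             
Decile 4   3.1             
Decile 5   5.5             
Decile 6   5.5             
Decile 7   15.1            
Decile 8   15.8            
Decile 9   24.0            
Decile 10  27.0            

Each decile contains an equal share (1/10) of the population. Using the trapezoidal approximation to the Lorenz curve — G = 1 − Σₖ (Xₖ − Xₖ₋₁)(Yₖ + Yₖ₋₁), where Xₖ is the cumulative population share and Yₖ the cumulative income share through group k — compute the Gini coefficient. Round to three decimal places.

Cumulative income shares Yₖ: 0.0110, 0.0250, 0.0400, 0.0710, 0.1260, 0.1810, 0.3320, 0.4900, 0.7300, 1.0000
Σ (Xₖ−Xₖ₋₁)(Yₖ+Yₖ₋₁) = (1/10)(0.0110+0.0000) + (1/10)(0.0250+0.0110) + (1/10)(0.0400+0.0250) + (1/10)(0.0710+0.0400) + (1/10)(0.1260+0.0710) + (1/10)(0.1810+0.1260) + (1/10)(0.3320+0.1810) + (1/10)(0.4900+0.3320) + (1/10)(0.7300+0.4900) + (1/10)(1.0000+0.7300)
  = 0.0011 + 0.0036 + 0.0065 + 0.0111 + 0.0197 + 0.0307 + 0.0513 + 0.0822 + 0.1220 + 0.1730 = 0.5012
G = 1 − 0.5012 = 0.4988

0.499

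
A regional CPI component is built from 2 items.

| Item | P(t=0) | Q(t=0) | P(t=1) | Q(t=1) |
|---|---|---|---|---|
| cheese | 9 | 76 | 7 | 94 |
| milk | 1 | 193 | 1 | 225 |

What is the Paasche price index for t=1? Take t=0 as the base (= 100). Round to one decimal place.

82.4

Paasche price index uses current-period quantities as weights.
ΣP(t=1)·Q(t=1) = 7×94 + 1×225 = 658 + 225 = 883
ΣP(t=0)·Q(t=1) = 9×94 + 1×225 = 846 + 225 = 1071
Index = 883 / 1071 × 100 = 82.4463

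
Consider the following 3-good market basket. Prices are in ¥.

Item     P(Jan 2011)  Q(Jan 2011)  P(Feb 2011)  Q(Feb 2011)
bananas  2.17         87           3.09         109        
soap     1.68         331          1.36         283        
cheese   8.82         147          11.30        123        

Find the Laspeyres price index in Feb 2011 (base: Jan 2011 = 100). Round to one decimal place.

Laspeyres price index uses base-period quantities as weights.
ΣP(Feb 2011)·Q(Jan 2011) = 3.09×87 + 1.36×331 + 11.30×147 = 268.83 + 450.16 + 1661.1 = 2380.09
ΣP(Jan 2011)·Q(Jan 2011) = 2.17×87 + 1.68×331 + 8.82×147 = 188.79 + 556.08 + 1296.54 = 2041.41
Index = 2380.09 / 2041.41 × 100 = 116.5905

116.6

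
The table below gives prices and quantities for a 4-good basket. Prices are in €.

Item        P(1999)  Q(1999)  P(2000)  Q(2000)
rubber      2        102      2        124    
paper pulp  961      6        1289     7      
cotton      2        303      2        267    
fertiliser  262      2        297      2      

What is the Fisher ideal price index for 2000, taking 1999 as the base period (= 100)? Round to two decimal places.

Laspeyres component (base-period weights):
ΣP(2000)Q(1999) = 2×102 + 1289×6 + 2×303 + 297×2 = 204 + 7734 + 606 + 594 = 9138
ΣP(1999)Q(1999) = 2×102 + 961×6 + 2×303 + 262×2 = 204 + 5766 + 606 + 524 = 7100
L = 9138 / 7100 × 100 = 128.7042
Paasche component (current-period weights):
ΣP(2000)Q(2000) = 2×124 + 1289×7 + 2×267 + 297×2 = 248 + 9023 + 534 + 594 = 10399
ΣP(1999)Q(2000) = 2×124 + 961×7 + 2×267 + 262×2 = 248 + 6727 + 534 + 524 = 8033
P = 10399 / 8033 × 100 = 129.4535
Fisher = √(L × P) = √(128.7042 × 129.4535) = 129.0783

129.08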